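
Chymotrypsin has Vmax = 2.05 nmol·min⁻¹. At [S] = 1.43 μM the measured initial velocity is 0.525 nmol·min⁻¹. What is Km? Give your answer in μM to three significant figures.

From v = Vmax[S]/(Km+[S]), Km = [S](Vmax − v)/v.
Km = 1.43 × (2.05 − 0.525) / 0.525 = 2.181/0.525 = 4.15 μM.

4.15 μM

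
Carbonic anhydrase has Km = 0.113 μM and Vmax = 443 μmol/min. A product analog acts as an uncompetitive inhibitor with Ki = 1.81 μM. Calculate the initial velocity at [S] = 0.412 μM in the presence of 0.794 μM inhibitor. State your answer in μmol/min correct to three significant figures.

259 μmol/min

α = 1 + [I]/Ki = 1 + 0.794/1.81 = 1.439.
For an uncompetitive inhibitor, both parameters are divided by α, giving Vmax/α and Km/α: Km,app = 0.0785 μM, Vmax,app = 308 μmol/min.
v = Vmax,app·[S]/(Km,app + [S]) = 308 × 0.412/(0.0785 + 0.412) = 259 μmol/min.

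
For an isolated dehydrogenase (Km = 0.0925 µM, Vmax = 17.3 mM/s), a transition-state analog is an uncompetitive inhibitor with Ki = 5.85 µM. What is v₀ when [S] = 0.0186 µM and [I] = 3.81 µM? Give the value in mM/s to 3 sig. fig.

2.61 mM/s

α = 1 + [I]/Ki = 1 + 3.81/5.85 = 1.651.
For an uncompetitive inhibitor, both parameters are divided by α, giving Vmax/α and Km/α: Km,app = 0.0560 µM, Vmax,app = 10.5 mM/s.
v = Vmax,app·[S]/(Km,app + [S]) = 10.5 × 0.0186/(0.0560 + 0.0186) = 2.61 mM/s.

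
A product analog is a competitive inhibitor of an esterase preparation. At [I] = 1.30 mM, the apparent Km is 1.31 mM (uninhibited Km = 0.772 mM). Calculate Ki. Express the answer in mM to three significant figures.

1.87 mM

Competitive: Km,app = α·Km with α = 1 + [I]/Ki.
α = Km,app/Km = 1.31/0.772 = 1.697.
Ki = [I]/(α − 1) = 1.30/0.6969 = 1.87 mM.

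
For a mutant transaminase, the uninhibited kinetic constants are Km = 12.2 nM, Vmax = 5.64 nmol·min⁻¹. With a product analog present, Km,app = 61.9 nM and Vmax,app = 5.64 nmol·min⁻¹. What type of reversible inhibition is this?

competitive

Km increases (12.2 → 61.9 nM) while Vmax is unchanged — the hallmark of competitive inhibition.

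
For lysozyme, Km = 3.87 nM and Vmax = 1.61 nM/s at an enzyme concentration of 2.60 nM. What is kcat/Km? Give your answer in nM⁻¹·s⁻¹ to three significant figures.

0.160 nM⁻¹·s⁻¹

kcat = Vmax/[E]total = 1.61/2.60 = 0.619 s⁻¹.
kcat/Km = 0.619/3.87 = 0.160 nM⁻¹·s⁻¹.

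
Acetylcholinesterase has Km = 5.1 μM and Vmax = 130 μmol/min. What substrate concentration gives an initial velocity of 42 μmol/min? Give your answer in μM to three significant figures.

2.43 μM

Rearranging v = Vmax[S]/(Km+[S]) gives [S] = Km·v/(Vmax − v).
[S] = 5.1 × 42 / (130 − 42) = 214.2/88.00 = 2.43 μM.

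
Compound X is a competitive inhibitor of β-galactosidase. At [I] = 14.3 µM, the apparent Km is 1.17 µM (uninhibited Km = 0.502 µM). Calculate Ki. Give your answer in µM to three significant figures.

Competitive: Km,app = α·Km with α = 1 + [I]/Ki.
α = Km,app/Km = 1.17/0.502 = 2.331.
Since α = 1 + [I]/Ki, [I]/Ki = 2.331 − 1 = 1.331 and Ki = 14.3/1.331 = 10.7 µM.

10.7 µM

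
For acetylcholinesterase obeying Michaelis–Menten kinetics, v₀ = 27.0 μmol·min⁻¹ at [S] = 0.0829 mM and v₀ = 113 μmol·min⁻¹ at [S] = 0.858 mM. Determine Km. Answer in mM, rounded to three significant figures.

In reciprocal form, 1/v = (Km/Vmax)·(1/[S]) + 1/Vmax. The two points give (1/[S], 1/v) = (12.06, 0.03704) and (1.166, 0.008850).
Slope = (0.03704 − 0.008850)/(12.06 − 1.166) = 0.002587; intercept = 0.03704 − 0.002587×12.06 = 0.005835.
Vmax = 1/intercept = 171 μmol·min⁻¹; Km = slope × Vmax = 0.002587 × 171 = 0.443 mM.

0.443 mM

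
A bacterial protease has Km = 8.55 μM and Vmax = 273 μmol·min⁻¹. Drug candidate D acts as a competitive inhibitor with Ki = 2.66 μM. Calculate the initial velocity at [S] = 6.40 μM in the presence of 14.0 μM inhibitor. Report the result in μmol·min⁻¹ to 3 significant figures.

With α = 1 + [I]/Ki = 1 + 14.0/2.66 = 6.263, the competitive rate law is v = Vmax[S] / (αKm + [S]).
v = 273×6.40 / (6.263×8.55 + 6.40) = 1747/59.95 = 29.1 μmol·min⁻¹.

29.1 μmol·min⁻¹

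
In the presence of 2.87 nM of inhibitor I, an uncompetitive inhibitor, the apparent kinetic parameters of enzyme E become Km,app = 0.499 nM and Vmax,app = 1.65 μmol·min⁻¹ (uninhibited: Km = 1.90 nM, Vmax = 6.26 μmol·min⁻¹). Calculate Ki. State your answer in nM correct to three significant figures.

1.03 nM

Uncompetitive: Vmax,app = Vmax/α (and Km,app = Km/α) with α = 1 + [I]/Ki.
α = Vmax/Vmax,app = 6.26/1.65 = 3.794.
Since α = 1 + [I]/Ki, [I]/Ki = 3.794 − 1 = 2.794 and Ki = 2.87/2.794 = 1.03 nM.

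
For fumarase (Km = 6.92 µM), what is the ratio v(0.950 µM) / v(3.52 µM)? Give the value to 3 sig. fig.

Since Vmax cancels, v₂/v₁ = [S]₂(Km+[S]₁) / [S]₁(Km+[S]₂).
= 0.950×(6.92+3.52) / (3.52×(6.92+0.950)) = 9.918/27.70 = 0.358.

0.358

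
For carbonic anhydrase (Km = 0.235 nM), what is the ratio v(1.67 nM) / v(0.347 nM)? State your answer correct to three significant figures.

The fractional saturations are [S]/(Km+[S]) = 0.347/0.5820 = 0.5962 and 1.67/1.905 = 0.8766.
v₂/v₁ is just their ratio: 0.8766/0.5962 = 1.47.

1.47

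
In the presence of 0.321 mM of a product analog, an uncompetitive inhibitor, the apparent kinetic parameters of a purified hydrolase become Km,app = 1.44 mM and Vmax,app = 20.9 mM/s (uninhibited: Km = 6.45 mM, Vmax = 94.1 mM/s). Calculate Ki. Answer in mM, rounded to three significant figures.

0.0917 mM

Uncompetitive: Vmax,app = Vmax/α (and Km,app = Km/α) with α = 1 + [I]/Ki.
α = Vmax/Vmax,app = 94.1/20.9 = 4.502.
Since α = 1 + [I]/Ki, [I]/Ki = 4.502 − 1 = 3.502 and Ki = 0.321/3.502 = 0.0917 mM.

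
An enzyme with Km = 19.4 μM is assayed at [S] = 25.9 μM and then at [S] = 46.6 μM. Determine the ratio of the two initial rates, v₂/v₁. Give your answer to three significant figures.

1.23

The fractional saturations are [S]/(Km+[S]) = 25.9/45.30 = 0.5717 and 46.6/66.00 = 0.7061.
v₂/v₁ is just their ratio: 0.7061/0.5717 = 1.23.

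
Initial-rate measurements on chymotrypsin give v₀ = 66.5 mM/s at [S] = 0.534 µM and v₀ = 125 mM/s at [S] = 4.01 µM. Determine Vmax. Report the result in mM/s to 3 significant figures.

145 mM/s

From v = Vmax[S]/(Km+[S]), each point gives Vmax = v(Km+[S])/[S].
Equating: 66.5(Km+0.534)/0.534 = 125(Km+4.01)/4.01.
124.5·Km + 66.5 = 31.17·Km + 125, so (124.5 − 31.17)·Km = 125 − 66.5.
Km = 58.50/93.36 = 0.627 µM; then Vmax = 66.5(0.627+0.534)/0.534 = 145 mM/s.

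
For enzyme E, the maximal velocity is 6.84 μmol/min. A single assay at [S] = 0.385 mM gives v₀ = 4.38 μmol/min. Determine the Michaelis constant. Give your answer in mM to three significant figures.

0.216 mM

v/Vmax = 4.38/6.84 = 0.6404 = [S]/(Km+[S]).
So Km + [S] = [S]/0.6404 = 0.6012 mM, giving Km = 0.6012 − 0.385 = 0.216 mM.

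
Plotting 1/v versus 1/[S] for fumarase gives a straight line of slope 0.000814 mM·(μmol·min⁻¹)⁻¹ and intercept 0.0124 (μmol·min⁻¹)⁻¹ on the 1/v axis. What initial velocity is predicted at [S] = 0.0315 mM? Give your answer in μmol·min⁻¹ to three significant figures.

The y-intercept is 1/Vmax, so Vmax = 1/0.0124 = 80.6 μmol·min⁻¹.
The slope is Km/Vmax, so Km = 0.000814 × 80.6 = 0.0656 mM.
Then v = 80.6 × 0.0315/(0.0656 + 0.0315) = 26.1 μmol·min⁻¹.

26.1 μmol·min⁻¹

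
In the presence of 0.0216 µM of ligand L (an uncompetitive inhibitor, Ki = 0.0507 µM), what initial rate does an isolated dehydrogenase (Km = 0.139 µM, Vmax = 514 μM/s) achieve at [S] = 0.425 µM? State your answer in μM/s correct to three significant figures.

α = 1 + [I]/Ki = 1 + 0.0216/0.0507 = 1.426.
For an uncompetitive inhibitor, both parameters are divided by α, giving Vmax/α and Km/α: Km,app = 0.0975 µM, Vmax,app = 360 μM/s.
v = Vmax,app·[S]/(Km,app + [S]) = 360 × 0.425/(0.0975 + 0.425) = 293 μM/s.

293 μM/s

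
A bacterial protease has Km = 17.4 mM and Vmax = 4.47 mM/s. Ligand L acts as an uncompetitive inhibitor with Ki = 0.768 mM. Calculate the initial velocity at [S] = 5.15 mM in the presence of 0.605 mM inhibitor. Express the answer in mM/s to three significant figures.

α = 1 + [I]/Ki = 1 + 0.605/0.768 = 1.788.
For an uncompetitive inhibitor, both parameters are divided by α, giving Vmax/α and Km/α: Km,app = 9.73 mM, Vmax,app = 2.50 mM/s.
v = Vmax,app·[S]/(Km,app + [S]) = 2.50 × 5.15/(9.73 + 5.15) = 0.865 mM/s.

0.865 mM/s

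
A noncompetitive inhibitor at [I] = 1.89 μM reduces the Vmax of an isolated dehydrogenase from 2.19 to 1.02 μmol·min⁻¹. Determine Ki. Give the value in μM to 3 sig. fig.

Noncompetitive: Vmax,app = Vmax/α with α = 1 + [I]/Ki.
α = Vmax/Vmax,app = 2.19/1.02 = 2.147.
Ki = [I]/(α − 1) = 1.89/1.147 = 1.65 μM.

1.65 μM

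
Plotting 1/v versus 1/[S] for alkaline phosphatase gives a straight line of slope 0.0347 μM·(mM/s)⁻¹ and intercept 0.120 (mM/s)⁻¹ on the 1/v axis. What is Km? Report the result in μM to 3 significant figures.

y-intercept = 1/Vmax ⇒ Vmax = 8.33 mM/s; slope = Km/Vmax ⇒ Km = slope × Vmax.
Km = 0.0347 × 8.33 = 0.289 μM.

0.289 μM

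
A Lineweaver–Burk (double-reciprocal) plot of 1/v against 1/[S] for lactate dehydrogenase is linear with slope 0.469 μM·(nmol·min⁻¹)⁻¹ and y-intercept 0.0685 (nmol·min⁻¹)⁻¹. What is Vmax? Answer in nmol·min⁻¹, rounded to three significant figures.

14.6 nmol·min⁻¹

The y-intercept of a Lineweaver–Burk plot equals 1/Vmax, so Vmax = 1/0.0685 = 14.6 nmol·min⁻¹.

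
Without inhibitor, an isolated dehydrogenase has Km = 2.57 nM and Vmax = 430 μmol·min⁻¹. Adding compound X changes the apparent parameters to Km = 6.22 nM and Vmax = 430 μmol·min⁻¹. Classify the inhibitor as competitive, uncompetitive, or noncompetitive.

competitive

Km increases (2.57 → 6.22 nM) while Vmax is unchanged — the hallmark of competitive inhibition.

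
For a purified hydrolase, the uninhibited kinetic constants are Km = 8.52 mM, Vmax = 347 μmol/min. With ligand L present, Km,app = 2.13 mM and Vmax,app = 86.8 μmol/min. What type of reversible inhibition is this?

Both Km and Vmax decrease by the same factor (~4.00-fold) — characteristic of uncompetitive inhibition.

uncompetitive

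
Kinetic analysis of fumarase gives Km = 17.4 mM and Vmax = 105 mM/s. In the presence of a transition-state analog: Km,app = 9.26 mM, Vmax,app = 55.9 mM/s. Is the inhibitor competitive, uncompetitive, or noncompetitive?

uncompetitive

Both Km and Vmax decrease by the same factor (~1.88-fold) — characteristic of uncompetitive inhibition.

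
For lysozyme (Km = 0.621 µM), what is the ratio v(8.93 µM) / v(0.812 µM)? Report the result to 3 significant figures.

Since Vmax cancels, v₂/v₁ = [S]₂(Km+[S]₁) / [S]₁(Km+[S]₂).
= 8.93×(0.621+0.812) / (0.812×(0.621+8.93)) = 12.80/7.755 = 1.65.

1.65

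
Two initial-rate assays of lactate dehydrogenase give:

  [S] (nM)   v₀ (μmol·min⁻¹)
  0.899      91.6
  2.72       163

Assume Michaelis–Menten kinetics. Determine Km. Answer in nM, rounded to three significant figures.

1.70 nM

From v = Vmax[S]/(Km+[S]), each point gives Vmax = v(Km+[S])/[S].
Equating: 91.6(Km+0.899)/0.899 = 163(Km+2.72)/2.72.
101.9·Km + 91.6 = 59.93·Km + 163, so (101.9 − 59.93)·Km = 163 − 91.6.
Km = 71.40/41.96 = 1.70 nM; then Vmax = 91.6(1.70+0.899)/0.899 = 265 μmol·min⁻¹.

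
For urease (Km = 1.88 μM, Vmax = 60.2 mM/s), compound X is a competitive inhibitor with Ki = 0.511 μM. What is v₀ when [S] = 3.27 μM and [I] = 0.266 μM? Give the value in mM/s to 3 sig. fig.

32.1 mM/s

With α = 1 + [I]/Ki = 1 + 0.266/0.511 = 1.521, the competitive rate law is v = Vmax[S] / (αKm + [S]).
v = 60.2×3.27 / (1.521×1.88 + 3.27) = 196.9/6.129 = 32.1 mM/s.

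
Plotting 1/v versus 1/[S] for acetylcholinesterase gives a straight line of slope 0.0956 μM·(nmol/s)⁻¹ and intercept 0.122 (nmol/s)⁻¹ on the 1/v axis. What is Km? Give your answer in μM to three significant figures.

y-intercept = 1/Vmax ⇒ Vmax = 8.20 nmol/s; slope = Km/Vmax ⇒ Km = slope × Vmax.
Km = 0.0956 × 8.20 = 0.784 μM.

0.784 μM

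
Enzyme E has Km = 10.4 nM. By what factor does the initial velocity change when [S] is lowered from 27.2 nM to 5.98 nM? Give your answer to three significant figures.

Since Vmax cancels, v₂/v₁ = [S]₂(Km+[S]₁) / [S]₁(Km+[S]₂).
= 5.98×(10.4+27.2) / (27.2×(10.4+5.98)) = 224.8/445.5 = 0.505.

0.505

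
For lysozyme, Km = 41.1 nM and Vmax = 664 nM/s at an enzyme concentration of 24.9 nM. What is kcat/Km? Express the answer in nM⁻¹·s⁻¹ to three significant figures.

0.649 nM⁻¹·s⁻¹

kcat = Vmax/[E]total = 664/24.9 = 26.7 s⁻¹.
kcat/Km = 26.7/41.1 = 0.649 nM⁻¹·s⁻¹.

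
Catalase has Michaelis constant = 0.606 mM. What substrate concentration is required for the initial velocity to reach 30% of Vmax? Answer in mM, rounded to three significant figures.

v/Vmax = [S]/(Km+[S]) = 0.3, so [S] = Km·0.3/(1 − 0.3) = 0.606 × 0.4286.
[S] = 0.260 mM.

0.260 mM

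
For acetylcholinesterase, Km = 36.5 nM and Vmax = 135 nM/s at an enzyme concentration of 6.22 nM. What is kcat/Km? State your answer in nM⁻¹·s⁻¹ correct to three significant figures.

kcat = Vmax/[E]total = 135/6.22 = 21.7 s⁻¹.
kcat/Km = 21.7/36.5 = 0.595 nM⁻¹·s⁻¹.

0.595 nM⁻¹·s⁻¹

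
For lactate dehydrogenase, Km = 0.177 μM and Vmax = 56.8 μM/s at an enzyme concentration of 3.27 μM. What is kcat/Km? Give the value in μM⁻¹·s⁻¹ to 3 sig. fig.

98.1 μM⁻¹·s⁻¹

kcat = Vmax/[E]total = 56.8/3.27 = 17.4 s⁻¹.
kcat/Km = 17.4/0.177 = 98.1 μM⁻¹·s⁻¹.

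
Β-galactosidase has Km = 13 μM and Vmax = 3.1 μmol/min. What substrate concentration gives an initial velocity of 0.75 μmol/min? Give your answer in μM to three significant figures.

4.15 μM

The required fractional saturation is v/Vmax = 0.75/3.1 = 0.2419.
Then [S]/(Km+[S]) = 0.2419 ⇒ [S] = 13 × 0.2419/(1 − 0.2419) = 4.15 μM.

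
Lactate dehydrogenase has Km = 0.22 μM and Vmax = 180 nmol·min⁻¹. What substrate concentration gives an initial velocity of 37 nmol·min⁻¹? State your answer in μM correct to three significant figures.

0.0569 μM

Rearranging v = Vmax[S]/(Km+[S]) gives [S] = Km·v/(Vmax − v).
[S] = 0.22 × 37 / (180 − 37) = 8.140/143.0 = 0.0569 μM.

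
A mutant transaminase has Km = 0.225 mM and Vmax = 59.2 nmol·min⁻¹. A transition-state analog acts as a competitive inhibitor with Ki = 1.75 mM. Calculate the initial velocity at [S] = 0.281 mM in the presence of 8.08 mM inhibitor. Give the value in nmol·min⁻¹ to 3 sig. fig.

α = 1 + [I]/Ki = 1 + 8.08/1.75 = 5.617.
For a competitive inhibitor, Vmax is unchanged and the apparent Km becomes α·Km: Km,app = 1.26 mM, Vmax,app = 59.2 nmol·min⁻¹.
v = Vmax,app·[S]/(Km,app + [S]) = 59.2 × 0.281/(1.26 + 0.281) = 10.8 nmol·min⁻¹.

10.8 nmol·min⁻¹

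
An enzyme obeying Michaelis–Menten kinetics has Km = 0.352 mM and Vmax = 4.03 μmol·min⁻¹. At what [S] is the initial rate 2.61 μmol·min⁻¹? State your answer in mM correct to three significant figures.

Rearranging v = Vmax[S]/(Km+[S]) gives [S] = Km·v/(Vmax − v).
[S] = 0.352 × 2.61 / (4.03 − 2.61) = 0.9187/1.420 = 0.647 mM.

0.647 mM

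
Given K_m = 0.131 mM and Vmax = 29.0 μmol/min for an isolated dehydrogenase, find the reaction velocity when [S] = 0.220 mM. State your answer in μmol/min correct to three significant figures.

v = Vmax·[S]/(Km + [S]) = 29.0 × 0.220 / (0.131 + 0.220)
  = 6.380 / 0.3510 = 18.2 μmol/min.

18.2 μmol/min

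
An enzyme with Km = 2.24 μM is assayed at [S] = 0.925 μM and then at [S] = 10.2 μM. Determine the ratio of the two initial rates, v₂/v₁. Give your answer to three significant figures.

The fractional saturations are [S]/(Km+[S]) = 0.925/3.165 = 0.2923 and 10.2/12.44 = 0.8199.
v₂/v₁ is just their ratio: 0.8199/0.2923 = 2.81.

2.81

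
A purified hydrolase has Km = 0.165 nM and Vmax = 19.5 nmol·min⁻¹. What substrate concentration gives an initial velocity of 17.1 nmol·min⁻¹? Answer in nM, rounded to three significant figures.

1.18 nM

The required fractional saturation is v/Vmax = 17.1/19.5 = 0.8769.
Then [S]/(Km+[S]) = 0.8769 ⇒ [S] = 0.165 × 0.8769/(1 − 0.8769) = 1.18 nM.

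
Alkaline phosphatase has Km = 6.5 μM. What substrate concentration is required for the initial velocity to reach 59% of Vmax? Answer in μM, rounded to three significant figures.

v/Vmax = [S]/(Km+[S]) = 0.59, so [S] = Km·0.59/(1 − 0.59) = 6.5 × 1.439.
[S] = 9.35 μM.

9.35 μM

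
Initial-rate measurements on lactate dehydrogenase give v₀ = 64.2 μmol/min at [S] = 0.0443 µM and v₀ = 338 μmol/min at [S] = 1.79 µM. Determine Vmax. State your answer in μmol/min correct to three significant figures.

379 μmol/min

From v = Vmax[S]/(Km+[S]), each point gives Vmax = v(Km+[S])/[S].
Equating: 64.2(Km+0.0443)/0.0443 = 338(Km+1.79)/1.79.
1449·Km + 64.2 = 188.8·Km + 338, so (1449 − 188.8)·Km = 338 − 64.2.
Km = 273.8/1260 = 0.217 µM; then Vmax = 64.2(0.217+0.0443)/0.0443 = 379 μmol/min.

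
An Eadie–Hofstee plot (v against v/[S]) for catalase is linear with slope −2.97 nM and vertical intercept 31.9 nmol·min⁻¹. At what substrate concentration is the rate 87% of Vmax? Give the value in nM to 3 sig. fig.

The Eadie–Hofstee slope gives Km = 2.97 nM (slope = −Km).
v/Vmax = [S]/(Km+[S]) = 0.87 ⇒ [S] = Km·0.87/(1−0.87) = 2.97 × 6.692 = 19.9 nM.

19.9 nM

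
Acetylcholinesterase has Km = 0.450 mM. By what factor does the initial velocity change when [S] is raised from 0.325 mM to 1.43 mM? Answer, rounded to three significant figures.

1.81

The fractional saturations are [S]/(Km+[S]) = 0.325/0.7750 = 0.4194 and 1.43/1.880 = 0.7606.
v₂/v₁ is just their ratio: 0.7606/0.4194 = 1.81.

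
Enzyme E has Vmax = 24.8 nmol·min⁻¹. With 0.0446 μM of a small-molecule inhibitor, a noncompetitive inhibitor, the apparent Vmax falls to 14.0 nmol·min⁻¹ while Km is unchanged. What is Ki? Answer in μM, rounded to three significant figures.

0.0578 μM

Noncompetitive: Vmax,app = Vmax/α with α = 1 + [I]/Ki.
α = Vmax/Vmax,app = 24.8/14.0 = 1.771.
Since α = 1 + [I]/Ki, [I]/Ki = 1.771 − 1 = 0.7714 and Ki = 0.0446/0.7714 = 0.0578 μM.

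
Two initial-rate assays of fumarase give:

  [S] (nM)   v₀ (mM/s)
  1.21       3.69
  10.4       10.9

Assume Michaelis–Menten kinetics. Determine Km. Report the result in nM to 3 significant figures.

From v = Vmax[S]/(Km+[S]), each point gives Vmax = v(Km+[S])/[S].
Equating: 3.69(Km+1.21)/1.21 = 10.9(Km+10.4)/10.4.
3.050·Km + 3.69 = 1.048·Km + 10.9, so (3.050 − 1.048)·Km = 10.9 − 3.69.
Km = 7.210/2.002 = 3.60 nM; then Vmax = 3.69(3.60+1.21)/1.21 = 14.7 mM/s.

3.60 nM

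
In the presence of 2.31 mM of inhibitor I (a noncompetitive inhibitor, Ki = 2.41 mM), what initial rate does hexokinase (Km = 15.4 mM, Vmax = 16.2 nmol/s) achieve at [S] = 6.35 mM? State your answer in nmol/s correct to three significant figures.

With α = 1 + [I]/Ki = 1 + 2.31/2.41 = 1.959, the noncompetitive rate law is v = (Vmax/α)·[S] / (Km + [S]).
v = (16.2/1.959)×6.35 / (15.4 + 6.35) = 52.52/21.75 = 2.41 nmol/s.

2.41 nmol/s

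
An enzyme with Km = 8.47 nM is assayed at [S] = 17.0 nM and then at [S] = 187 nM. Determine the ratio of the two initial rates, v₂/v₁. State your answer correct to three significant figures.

1.43

The fractional saturations are [S]/(Km+[S]) = 17.0/25.47 = 0.6675 and 187/195.5 = 0.9567.
v₂/v₁ is just their ratio: 0.9567/0.6675 = 1.43.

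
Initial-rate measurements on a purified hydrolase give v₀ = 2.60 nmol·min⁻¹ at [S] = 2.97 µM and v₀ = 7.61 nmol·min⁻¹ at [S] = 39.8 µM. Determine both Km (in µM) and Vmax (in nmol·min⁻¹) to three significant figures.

In reciprocal form, 1/v = (Km/Vmax)·(1/[S]) + 1/Vmax. The two points give (1/[S], 1/v) = (0.3367, 0.3846) and (0.02513, 0.1314).
Slope = (0.3846 − 0.1314)/(0.3367 − 0.02513) = 0.8127; intercept = 0.3846 − 0.8127×0.3367 = 0.1110.
Vmax = 1/intercept = 9.01 nmol·min⁻¹; Km = slope × Vmax = 0.8127 × 9.01 = 7.32 µM.

Km = 7.32 µM; Vmax = 9.01 nmol·min⁻¹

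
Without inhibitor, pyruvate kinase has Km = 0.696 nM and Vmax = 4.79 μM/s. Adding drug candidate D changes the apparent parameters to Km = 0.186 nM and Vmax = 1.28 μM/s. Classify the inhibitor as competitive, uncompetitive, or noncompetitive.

Both Km and Vmax decrease by the same factor (~3.75-fold) — characteristic of uncompetitive inhibition.

uncompetitive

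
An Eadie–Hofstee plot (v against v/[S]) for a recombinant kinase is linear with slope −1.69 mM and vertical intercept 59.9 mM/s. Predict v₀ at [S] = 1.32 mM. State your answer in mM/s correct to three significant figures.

26.3 mM/s

In the Eadie–Hofstee form v = Vmax − Km·(v/[S]), the slope is −Km and the intercept is Vmax, so Km = 1.69 mM and Vmax = 59.9 mM/s.
v = 59.9 × 1.32/(1.69 + 1.32) = 26.3 mM/s.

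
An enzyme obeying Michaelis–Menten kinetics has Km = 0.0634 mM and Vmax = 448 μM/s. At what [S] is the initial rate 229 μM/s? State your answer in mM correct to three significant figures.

0.0663 mM

The required fractional saturation is v/Vmax = 229/448 = 0.5112.
Then [S]/(Km+[S]) = 0.5112 ⇒ [S] = 0.0634 × 0.5112/(1 − 0.5112) = 0.0663 mM.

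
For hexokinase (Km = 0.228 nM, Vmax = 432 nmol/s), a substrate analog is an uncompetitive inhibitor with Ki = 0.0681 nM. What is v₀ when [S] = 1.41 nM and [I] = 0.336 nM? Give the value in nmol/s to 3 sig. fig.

70.9 nmol/s

α = 1 + [I]/Ki = 1 + 0.336/0.0681 = 5.934.
For an uncompetitive inhibitor, both parameters are divided by α, giving Vmax/α and Km/α: Km,app = 0.0384 nM, Vmax,app = 72.8 nmol/s.
v = Vmax,app·[S]/(Km,app + [S]) = 72.8 × 1.41/(0.0384 + 1.41) = 70.9 nmol/s.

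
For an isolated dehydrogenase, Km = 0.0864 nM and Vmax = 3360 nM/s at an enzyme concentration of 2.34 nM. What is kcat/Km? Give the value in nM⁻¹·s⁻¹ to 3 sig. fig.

16600 nM⁻¹·s⁻¹

kcat = Vmax/[E]total = 3360/2.34 = 1440 s⁻¹.
kcat/Km = 1440/0.0864 = 16600 nM⁻¹·s⁻¹.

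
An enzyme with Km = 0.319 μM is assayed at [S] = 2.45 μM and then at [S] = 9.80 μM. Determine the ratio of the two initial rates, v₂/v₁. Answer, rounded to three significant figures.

Since Vmax cancels, v₂/v₁ = [S]₂(Km+[S]₁) / [S]₁(Km+[S]₂).
= 9.80×(0.319+2.45) / (2.45×(0.319+9.80)) = 27.14/24.79 = 1.09.

1.09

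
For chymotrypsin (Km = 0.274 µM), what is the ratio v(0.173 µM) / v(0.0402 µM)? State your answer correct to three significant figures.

3.02

The fractional saturations are [S]/(Km+[S]) = 0.0402/0.3142 = 0.1279 and 0.173/0.4470 = 0.3870.
v₂/v₁ is just their ratio: 0.3870/0.1279 = 3.02.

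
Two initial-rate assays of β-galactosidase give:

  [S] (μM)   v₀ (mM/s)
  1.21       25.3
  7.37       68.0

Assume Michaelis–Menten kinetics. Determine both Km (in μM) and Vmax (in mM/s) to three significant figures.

Km = 3.66 μM; Vmax = 102 mM/s

In reciprocal form, 1/v = (Km/Vmax)·(1/[S]) + 1/Vmax. The two points give (1/[S], 1/v) = (0.8264, 0.03953) and (0.1357, 0.01471).
Slope = (0.03953 − 0.01471)/(0.8264 − 0.1357) = 0.03593; intercept = 0.03953 − 0.03593×0.8264 = 0.009831.
Vmax = 1/intercept = 102 mM/s; Km = slope × Vmax = 0.03593 × 102 = 3.66 μM.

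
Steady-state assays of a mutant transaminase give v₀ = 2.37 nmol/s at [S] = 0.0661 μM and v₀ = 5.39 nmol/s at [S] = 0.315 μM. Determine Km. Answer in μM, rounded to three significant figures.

0.161 μM

In reciprocal form, 1/v = (Km/Vmax)·(1/[S]) + 1/Vmax. The two points give (1/[S], 1/v) = (15.13, 0.4219) and (3.175, 0.1855).
Slope = (0.4219 − 0.1855)/(15.13 − 3.175) = 0.01978; intercept = 0.4219 − 0.01978×15.13 = 0.1227.
Vmax = 1/intercept = 8.15 nmol/s; Km = slope × Vmax = 0.01978 × 8.15 = 0.161 μM.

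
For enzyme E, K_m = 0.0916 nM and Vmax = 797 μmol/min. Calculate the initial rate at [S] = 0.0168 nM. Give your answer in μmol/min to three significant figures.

124 μmol/min

v = Vmax·[S]/(Km + [S]) = 797 × 0.0168 / (0.0916 + 0.0168)
  = 13.39 / 0.1084 = 124 μmol/min.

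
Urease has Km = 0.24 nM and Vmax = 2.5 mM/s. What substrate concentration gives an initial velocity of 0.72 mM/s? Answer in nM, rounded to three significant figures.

Rearranging v = Vmax[S]/(Km+[S]) gives [S] = Km·v/(Vmax − v).
[S] = 0.24 × 0.72 / (2.5 − 0.72) = 0.1728/1.780 = 0.0971 nM.

0.0971 nM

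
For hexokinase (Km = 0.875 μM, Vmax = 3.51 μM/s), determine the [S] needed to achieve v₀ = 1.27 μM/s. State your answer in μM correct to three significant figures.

The required fractional saturation is v/Vmax = 1.27/3.51 = 0.3618.
Then [S]/(Km+[S]) = 0.3618 ⇒ [S] = 0.875 × 0.3618/(1 − 0.3618) = 0.496 μM.

0.496 μM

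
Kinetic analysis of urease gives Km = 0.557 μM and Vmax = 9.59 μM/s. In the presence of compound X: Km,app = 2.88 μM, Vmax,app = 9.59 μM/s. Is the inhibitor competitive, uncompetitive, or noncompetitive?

competitive

Km increases (0.557 → 2.88 μM) while Vmax is unchanged — the hallmark of competitive inhibition.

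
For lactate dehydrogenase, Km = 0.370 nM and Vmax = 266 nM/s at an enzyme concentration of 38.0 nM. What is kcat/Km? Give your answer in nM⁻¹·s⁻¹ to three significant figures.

kcat = Vmax/[E]total = 266/38.0 = 7.00 s⁻¹.
kcat/Km = 7.00/0.370 = 18.9 nM⁻¹·s⁻¹.

18.9 nM⁻¹·s⁻¹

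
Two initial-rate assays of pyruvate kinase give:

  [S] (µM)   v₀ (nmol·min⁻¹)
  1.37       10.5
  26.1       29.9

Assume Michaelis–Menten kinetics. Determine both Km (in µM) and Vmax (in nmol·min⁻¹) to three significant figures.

In reciprocal form, 1/v = (Km/Vmax)·(1/[S]) + 1/Vmax. The two points give (1/[S], 1/v) = (0.7299, 0.09524) and (0.03831, 0.03344).
Slope = (0.09524 − 0.03344)/(0.7299 − 0.03831) = 0.08935; intercept = 0.09524 − 0.08935×0.7299 = 0.03002.
Vmax = 1/intercept = 33.3 nmol·min⁻¹; Km = slope × Vmax = 0.08935 × 33.3 = 2.98 µM.

Km = 2.98 µM; Vmax = 33.3 nmol·min⁻¹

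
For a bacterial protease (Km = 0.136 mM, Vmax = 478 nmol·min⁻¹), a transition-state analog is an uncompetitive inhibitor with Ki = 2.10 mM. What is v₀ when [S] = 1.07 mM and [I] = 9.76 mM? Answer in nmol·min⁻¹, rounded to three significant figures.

α = 1 + [I]/Ki = 1 + 9.76/2.10 = 5.648.
For an uncompetitive inhibitor, both parameters are divided by α, giving Vmax/α and Km/α: Km,app = 0.0241 mM, Vmax,app = 84.6 nmol·min⁻¹.
v = Vmax,app·[S]/(Km,app + [S]) = 84.6 × 1.07/(0.0241 + 1.07) = 82.8 nmol·min⁻¹.

82.8 nmol·min⁻¹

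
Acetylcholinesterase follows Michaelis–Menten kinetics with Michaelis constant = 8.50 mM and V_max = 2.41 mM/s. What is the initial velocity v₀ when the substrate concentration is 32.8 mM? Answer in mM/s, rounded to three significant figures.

v = Vmax·[S]/(Km + [S]) = 2.41 × 32.8 / (8.50 + 32.8)
  = 79.05 / 41.30 = 1.91 mM/s.

1.91 mM/s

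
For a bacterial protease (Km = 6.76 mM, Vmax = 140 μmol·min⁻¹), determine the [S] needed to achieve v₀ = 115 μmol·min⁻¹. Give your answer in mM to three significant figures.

The required fractional saturation is v/Vmax = 115/140 = 0.8214.
Then [S]/(Km+[S]) = 0.8214 ⇒ [S] = 6.76 × 0.8214/(1 − 0.8214) = 31.1 mM.

31.1 mM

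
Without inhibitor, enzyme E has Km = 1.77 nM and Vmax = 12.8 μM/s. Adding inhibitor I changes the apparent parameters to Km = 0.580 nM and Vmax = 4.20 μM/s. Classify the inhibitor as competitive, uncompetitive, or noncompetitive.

Both Km and Vmax decrease by the same factor (~3.05-fold) — characteristic of uncompetitive inhibition.

uncompetitive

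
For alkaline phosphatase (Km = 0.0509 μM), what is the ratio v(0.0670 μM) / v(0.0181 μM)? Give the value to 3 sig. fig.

Since Vmax cancels, v₂/v₁ = [S]₂(Km+[S]₁) / [S]₁(Km+[S]₂).
= 0.0670×(0.0509+0.0181) / (0.0181×(0.0509+0.0670)) = 0.004623/0.002134 = 2.17.

2.17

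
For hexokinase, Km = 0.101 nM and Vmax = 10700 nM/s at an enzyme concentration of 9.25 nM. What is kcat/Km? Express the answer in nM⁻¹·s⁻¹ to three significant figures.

kcat = Vmax/[E]total = 10700/9.25 = 1160 s⁻¹.
kcat/Km = 1160/0.101 = 11500 nM⁻¹·s⁻¹.

11500 nM⁻¹·s⁻¹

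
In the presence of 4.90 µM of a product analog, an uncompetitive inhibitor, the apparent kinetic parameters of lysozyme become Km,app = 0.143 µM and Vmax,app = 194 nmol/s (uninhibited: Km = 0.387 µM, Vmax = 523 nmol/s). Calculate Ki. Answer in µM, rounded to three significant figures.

2.89 µM

Uncompetitive: Vmax,app = Vmax/α (and Km,app = Km/α) with α = 1 + [I]/Ki.
α = Vmax/Vmax,app = 523/194 = 2.696.
Ki = [I]/(α − 1) = 4.90/1.696 = 2.89 µM.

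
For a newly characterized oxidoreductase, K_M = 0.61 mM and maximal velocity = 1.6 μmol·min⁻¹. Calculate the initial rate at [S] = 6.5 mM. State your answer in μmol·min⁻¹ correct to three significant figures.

1.46 μmol·min⁻¹

v = Vmax·[S]/(Km + [S]) = 1.6 × 6.5 / (0.61 + 6.5)
  = 10.40 / 7.110 = 1.46 μmol·min⁻¹.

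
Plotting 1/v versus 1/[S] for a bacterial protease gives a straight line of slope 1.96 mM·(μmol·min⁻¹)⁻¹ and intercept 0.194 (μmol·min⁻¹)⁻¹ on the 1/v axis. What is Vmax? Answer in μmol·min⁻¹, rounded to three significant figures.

The y-intercept of a Lineweaver–Burk plot equals 1/Vmax, so Vmax = 1/0.194 = 5.15 μmol·min⁻¹.

5.15 μmol·min⁻¹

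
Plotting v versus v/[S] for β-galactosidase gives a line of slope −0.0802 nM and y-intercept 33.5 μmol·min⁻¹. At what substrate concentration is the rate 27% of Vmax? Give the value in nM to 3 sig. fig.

The Eadie–Hofstee slope gives Km = 0.0802 nM (slope = −Km).
v/Vmax = [S]/(Km+[S]) = 0.27 ⇒ [S] = Km·0.27/(1−0.27) = 0.0802 × 0.3699 = 0.0297 nM.

0.0297 nM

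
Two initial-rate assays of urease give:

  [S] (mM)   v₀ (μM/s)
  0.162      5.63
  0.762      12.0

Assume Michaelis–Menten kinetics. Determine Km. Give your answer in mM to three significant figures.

0.335 mM

From v = Vmax[S]/(Km+[S]), each point gives Vmax = v(Km+[S])/[S].
Equating: 5.63(Km+0.162)/0.162 = 12.0(Km+0.762)/0.762.
34.75·Km + 5.63 = 15.75·Km + 12.0, so (34.75 − 15.75)·Km = 12.0 − 5.63.
Km = 6.370/19.01 = 0.335 mM; then Vmax = 5.63(0.335+0.162)/0.162 = 17.3 μM/s.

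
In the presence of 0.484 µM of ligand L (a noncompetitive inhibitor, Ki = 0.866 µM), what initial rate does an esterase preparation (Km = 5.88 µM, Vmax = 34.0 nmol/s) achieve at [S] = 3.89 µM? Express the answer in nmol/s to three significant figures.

α = 1 + [I]/Ki = 1 + 0.484/0.866 = 1.559.
For a noncompetitive inhibitor, Vmax is reduced to Vmax/α while Km is unchanged: Km,app = 5.88 µM, Vmax,app = 21.8 nmol/s.
v = Vmax,app·[S]/(Km,app + [S]) = 21.8 × 3.89/(5.88 + 3.89) = 8.68 nmol/s.

8.68 nmol/s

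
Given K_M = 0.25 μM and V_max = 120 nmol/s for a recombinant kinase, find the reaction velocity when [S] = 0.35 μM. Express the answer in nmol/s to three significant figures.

[S]/(Km+[S]) = 0.35/0.6000 = 0.5833, the fractional saturation.
v = 0.5833 × Vmax = 0.5833 × 120 = 70.0 nmol/s.

70.0 nmol/s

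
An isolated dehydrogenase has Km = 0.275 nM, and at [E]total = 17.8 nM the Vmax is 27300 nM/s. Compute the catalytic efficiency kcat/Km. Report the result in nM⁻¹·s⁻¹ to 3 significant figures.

5580 nM⁻¹·s⁻¹

kcat = Vmax/[E]total = 27300/17.8 = 1530 s⁻¹.
kcat/Km = 1530/0.275 = 5580 nM⁻¹·s⁻¹.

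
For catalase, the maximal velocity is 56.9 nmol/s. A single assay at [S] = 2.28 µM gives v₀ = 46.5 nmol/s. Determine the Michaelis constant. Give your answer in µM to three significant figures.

v/Vmax = 46.5/56.9 = 0.8172 = [S]/(Km+[S]).
So Km + [S] = [S]/0.8172 = 2.790 µM, giving Km = 2.790 − 2.28 = 0.510 µM.

0.510 µM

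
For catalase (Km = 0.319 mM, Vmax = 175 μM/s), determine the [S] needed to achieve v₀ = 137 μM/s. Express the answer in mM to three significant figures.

Rearranging v = Vmax[S]/(Km+[S]) gives [S] = Km·v/(Vmax − v).
[S] = 0.319 × 137 / (175 − 137) = 43.70/38.00 = 1.15 mM.

1.15 mM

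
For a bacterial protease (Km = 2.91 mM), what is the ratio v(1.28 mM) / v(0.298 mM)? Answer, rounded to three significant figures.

3.29

The fractional saturations are [S]/(Km+[S]) = 0.298/3.208 = 0.09289 and 1.28/4.190 = 0.3055.
v₂/v₁ is just their ratio: 0.3055/0.09289 = 3.29.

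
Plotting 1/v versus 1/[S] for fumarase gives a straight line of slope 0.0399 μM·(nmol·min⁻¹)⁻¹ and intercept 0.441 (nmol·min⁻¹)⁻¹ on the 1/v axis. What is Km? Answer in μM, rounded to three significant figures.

0.0905 μM

y-intercept = 1/Vmax ⇒ Vmax = 2.27 nmol·min⁻¹; slope = Km/Vmax ⇒ Km = slope × Vmax.
Km = 0.0399 × 2.27 = 0.0905 μM.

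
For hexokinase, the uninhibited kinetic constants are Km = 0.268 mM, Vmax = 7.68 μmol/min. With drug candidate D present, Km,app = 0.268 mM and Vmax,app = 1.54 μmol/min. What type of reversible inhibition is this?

noncompetitive

Vmax decreases (7.68 → 1.54 μmol/min) while Km is unchanged — pure noncompetitive inhibition.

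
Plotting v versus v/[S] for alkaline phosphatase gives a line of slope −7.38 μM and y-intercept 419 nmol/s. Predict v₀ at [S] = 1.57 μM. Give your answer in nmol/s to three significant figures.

In the Eadie–Hofstee form v = Vmax − Km·(v/[S]), the slope is −Km and the intercept is Vmax, so Km = 7.38 μM and Vmax = 419 nmol/s.
v = 419 × 1.57/(7.38 + 1.57) = 73.5 nmol/s.

73.5 nmol/s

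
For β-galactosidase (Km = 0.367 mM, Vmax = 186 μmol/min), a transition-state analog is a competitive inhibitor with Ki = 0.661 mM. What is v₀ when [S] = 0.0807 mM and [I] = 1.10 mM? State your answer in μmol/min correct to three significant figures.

14.2 μmol/min

α = 1 + [I]/Ki = 1 + 1.10/0.661 = 2.664.
For a competitive inhibitor, Vmax is unchanged and the apparent Km becomes α·Km: Km,app = 0.978 mM, Vmax,app = 186 μmol/min.
v = Vmax,app·[S]/(Km,app + [S]) = 186 × 0.0807/(0.978 + 0.0807) = 14.2 μmol/min.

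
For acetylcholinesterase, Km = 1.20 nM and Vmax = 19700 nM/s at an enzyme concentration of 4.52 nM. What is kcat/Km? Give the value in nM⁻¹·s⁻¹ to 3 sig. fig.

3630 nM⁻¹·s⁻¹

kcat = Vmax/[E]total = 19700/4.52 = 4360 s⁻¹.
kcat/Km = 4360/1.20 = 3630 nM⁻¹·s⁻¹.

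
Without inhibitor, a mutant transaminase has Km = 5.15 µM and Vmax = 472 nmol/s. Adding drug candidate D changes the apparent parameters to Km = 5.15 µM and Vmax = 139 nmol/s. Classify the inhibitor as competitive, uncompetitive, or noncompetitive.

Vmax decreases (472 → 139 nmol/s) while Km is unchanged — pure noncompetitive inhibition.

noncompetitive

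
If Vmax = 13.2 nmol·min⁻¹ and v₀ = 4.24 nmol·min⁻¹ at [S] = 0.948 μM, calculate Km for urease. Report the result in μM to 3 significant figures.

From v = Vmax[S]/(Km+[S]), Km = [S](Vmax − v)/v.
Km = 0.948 × (13.2 − 4.24) / 4.24 = 8.494/4.24 = 2.00 μM.

2.00 μM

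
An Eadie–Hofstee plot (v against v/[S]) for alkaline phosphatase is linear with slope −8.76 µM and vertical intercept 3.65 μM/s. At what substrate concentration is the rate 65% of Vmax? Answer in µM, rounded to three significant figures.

16.3 µM

The Eadie–Hofstee slope gives Km = 8.76 µM (slope = −Km).
v/Vmax = [S]/(Km+[S]) = 0.65 ⇒ [S] = Km·0.65/(1−0.65) = 8.76 × 1.857 = 16.3 µM.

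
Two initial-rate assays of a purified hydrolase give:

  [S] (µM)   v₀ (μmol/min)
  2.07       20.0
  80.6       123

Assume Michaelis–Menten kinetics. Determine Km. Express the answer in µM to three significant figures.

From v = Vmax[S]/(Km+[S]), each point gives Vmax = v(Km+[S])/[S].
Equating: 20.0(Km+2.07)/2.07 = 123(Km+80.6)/80.6.
9.662·Km + 20.0 = 1.526·Km + 123, so (9.662 − 1.526)·Km = 123 − 20.0.
Km = 103.0/8.136 = 12.7 µM; then Vmax = 20.0(12.7+2.07)/2.07 = 142 μmol/min.

12.7 µM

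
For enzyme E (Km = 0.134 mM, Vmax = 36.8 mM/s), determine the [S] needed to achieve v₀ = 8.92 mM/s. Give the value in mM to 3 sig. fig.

0.0429 mM

Rearranging v = Vmax[S]/(Km+[S]) gives [S] = Km·v/(Vmax − v).
[S] = 0.134 × 8.92 / (36.8 − 8.92) = 1.195/27.88 = 0.0429 mM.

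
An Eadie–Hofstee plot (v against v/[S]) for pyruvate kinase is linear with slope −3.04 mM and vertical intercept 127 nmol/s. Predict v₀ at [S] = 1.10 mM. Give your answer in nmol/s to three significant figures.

In the Eadie–Hofstee form v = Vmax − Km·(v/[S]), the slope is −Km and the intercept is Vmax, so Km = 3.04 mM and Vmax = 127 nmol/s.
v = 127 × 1.10/(3.04 + 1.10) = 33.7 nmol/s.

33.7 nmol/s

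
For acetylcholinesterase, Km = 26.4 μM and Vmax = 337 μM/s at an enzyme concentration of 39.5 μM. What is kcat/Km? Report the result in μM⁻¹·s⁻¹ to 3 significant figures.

0.323 μM⁻¹·s⁻¹

kcat = Vmax/[E]total = 337/39.5 = 8.53 s⁻¹.
kcat/Km = 8.53/26.4 = 0.323 μM⁻¹·s⁻¹.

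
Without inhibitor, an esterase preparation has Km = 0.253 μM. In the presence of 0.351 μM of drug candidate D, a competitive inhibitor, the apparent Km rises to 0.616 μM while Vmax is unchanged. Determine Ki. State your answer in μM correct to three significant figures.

0.245 μM

Competitive: Km,app = α·Km with α = 1 + [I]/Ki.
α = Km,app/Km = 0.616/0.253 = 2.435.
Ki = [I]/(α − 1) = 0.351/1.435 = 0.245 μM.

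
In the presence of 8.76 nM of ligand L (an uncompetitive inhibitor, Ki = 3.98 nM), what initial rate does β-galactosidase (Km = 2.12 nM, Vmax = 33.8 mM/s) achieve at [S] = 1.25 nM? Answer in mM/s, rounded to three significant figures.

With α = 1 + [I]/Ki = 1 + 8.76/3.98 = 3.201, the uncompetitive rate law is v = (Vmax/α)·[S] / (Km/α + [S]).
v = (33.8/3.201)×1.25 / (2.12/3.201 + 1.25) = 13.20/1.912 = 6.90 mM/s.

6.90 mM/s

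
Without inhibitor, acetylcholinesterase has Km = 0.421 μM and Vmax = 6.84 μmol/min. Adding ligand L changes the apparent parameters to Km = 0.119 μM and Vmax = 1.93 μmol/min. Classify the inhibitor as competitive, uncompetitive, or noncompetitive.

uncompetitive

Both Km and Vmax decrease by the same factor (~3.54-fold) — characteristic of uncompetitive inhibition.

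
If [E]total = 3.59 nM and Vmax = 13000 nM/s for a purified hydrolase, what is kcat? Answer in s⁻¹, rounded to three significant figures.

kcat = Vmax/[E]total = 13000 nM/s / 3.59 nM = 3620 s⁻¹.

3620 s⁻¹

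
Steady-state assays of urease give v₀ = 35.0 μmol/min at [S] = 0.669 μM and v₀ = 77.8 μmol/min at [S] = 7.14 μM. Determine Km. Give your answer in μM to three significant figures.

1.03 μM

From v = Vmax[S]/(Km+[S]), each point gives Vmax = v(Km+[S])/[S].
Equating: 35.0(Km+0.669)/0.669 = 77.8(Km+7.14)/7.14.
52.32·Km + 35.0 = 10.90·Km + 77.8, so (52.32 − 10.90)·Km = 77.8 − 35.0.
Km = 42.80/41.42 = 1.03 μM; then Vmax = 35.0(1.03+0.669)/0.669 = 89.1 μmol/min.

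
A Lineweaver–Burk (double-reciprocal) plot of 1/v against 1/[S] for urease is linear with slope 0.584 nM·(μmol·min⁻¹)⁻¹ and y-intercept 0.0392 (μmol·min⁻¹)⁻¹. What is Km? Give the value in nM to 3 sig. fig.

14.9 nM

y-intercept = 1/Vmax ⇒ Vmax = 25.5 μmol·min⁻¹; slope = Km/Vmax ⇒ Km = slope × Vmax.
Km = 0.584 × 25.5 = 14.9 nM.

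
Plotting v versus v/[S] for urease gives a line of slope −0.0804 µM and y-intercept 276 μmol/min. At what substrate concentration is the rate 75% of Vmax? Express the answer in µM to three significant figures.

0.241 µM

The Eadie–Hofstee slope gives Km = 0.0804 µM (slope = −Km).
v/Vmax = [S]/(Km+[S]) = 0.75 ⇒ [S] = Km·0.75/(1−0.75) = 0.0804 × 3.000 = 0.241 µM.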